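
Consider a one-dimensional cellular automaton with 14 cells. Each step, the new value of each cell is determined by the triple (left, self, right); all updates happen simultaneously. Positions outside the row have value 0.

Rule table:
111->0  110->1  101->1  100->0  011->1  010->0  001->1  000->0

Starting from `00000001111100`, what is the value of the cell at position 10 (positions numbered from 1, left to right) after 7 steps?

0

step 1: 00000011000100
step 2: 00000111001000
step 3: 00001101010000
step 4: 00011110100000
step 5: 00110011000000
step 6: 01110111000000
step 7: 11011101000000
position 10 holds 0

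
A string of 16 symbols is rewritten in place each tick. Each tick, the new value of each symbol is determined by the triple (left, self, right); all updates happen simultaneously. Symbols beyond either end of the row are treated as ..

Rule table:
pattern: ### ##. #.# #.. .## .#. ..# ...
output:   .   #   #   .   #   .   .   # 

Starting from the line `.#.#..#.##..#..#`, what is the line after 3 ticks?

..#.###.#.##...#

tick 1: ..#....###......
tick 2: #...##.#.#.#####
tick 3: ..#.###.#.##...#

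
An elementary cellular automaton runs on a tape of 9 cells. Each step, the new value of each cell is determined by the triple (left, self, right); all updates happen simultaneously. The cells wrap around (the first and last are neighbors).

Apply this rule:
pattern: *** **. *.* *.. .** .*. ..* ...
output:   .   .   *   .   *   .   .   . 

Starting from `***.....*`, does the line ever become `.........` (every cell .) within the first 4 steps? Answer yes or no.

yes

step 1: ........*
step 2: .........
all cells are . at step 2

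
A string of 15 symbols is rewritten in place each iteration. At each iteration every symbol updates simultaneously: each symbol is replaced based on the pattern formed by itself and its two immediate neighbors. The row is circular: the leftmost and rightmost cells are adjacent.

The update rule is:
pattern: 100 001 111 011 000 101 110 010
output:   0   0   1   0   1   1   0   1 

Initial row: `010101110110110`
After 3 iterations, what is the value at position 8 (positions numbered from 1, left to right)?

1

iteration 1: 011110101001000
iteration 2: 001101111001011
iteration 3: 000010110001100
position 8 holds 1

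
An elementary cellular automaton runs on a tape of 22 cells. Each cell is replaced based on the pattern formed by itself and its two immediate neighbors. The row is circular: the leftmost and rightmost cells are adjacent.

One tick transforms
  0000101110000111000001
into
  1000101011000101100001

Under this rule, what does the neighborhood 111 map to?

At position 7 the neighborhood is 111; the next row has 0 there.

0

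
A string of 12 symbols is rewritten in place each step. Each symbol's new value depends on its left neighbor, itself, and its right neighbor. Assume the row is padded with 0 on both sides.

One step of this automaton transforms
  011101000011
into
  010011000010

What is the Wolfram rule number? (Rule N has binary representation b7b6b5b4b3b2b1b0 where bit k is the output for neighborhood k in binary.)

44

position 2: 111 → 0  (bit 7 = 0)
position 3: 110 → 0  (bit 6 = 0)
position 4: 101 → 1  (bit 5 = 1)
position 6: 100 → 0  (bit 4 = 0)
position 1: 011 → 1  (bit 3 = 1)
position 5: 010 → 1  (bit 2 = 1)
position 0: 001 → 0  (bit 1 = 0)
position 7: 000 → 0  (bit 0 = 0)
bits b7..b0 = 00101100 = 44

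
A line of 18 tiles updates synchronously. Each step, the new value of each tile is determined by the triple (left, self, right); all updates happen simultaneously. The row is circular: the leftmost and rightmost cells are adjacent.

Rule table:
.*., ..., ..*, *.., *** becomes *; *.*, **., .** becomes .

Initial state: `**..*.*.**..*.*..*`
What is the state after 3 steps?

******.**..*******

step 1: *.***.*...***.***.
step 2: *..*..****.*...*..
step 3: ******.**..*******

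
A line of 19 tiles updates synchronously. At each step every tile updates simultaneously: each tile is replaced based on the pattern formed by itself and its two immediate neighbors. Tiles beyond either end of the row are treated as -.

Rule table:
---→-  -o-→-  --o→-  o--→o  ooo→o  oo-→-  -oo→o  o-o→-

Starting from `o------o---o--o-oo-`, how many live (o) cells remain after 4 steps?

3

-o------o---o---o-o
--o------o---o-----
---o------o---o----
----o------o---o---
count of o: 3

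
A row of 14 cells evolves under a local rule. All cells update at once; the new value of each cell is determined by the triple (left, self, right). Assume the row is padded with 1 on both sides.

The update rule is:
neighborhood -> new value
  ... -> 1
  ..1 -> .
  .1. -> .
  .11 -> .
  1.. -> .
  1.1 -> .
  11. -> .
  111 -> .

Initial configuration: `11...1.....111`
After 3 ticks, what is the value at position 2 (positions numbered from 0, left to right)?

.

...1...111....
.1...1.....11.
...1...111....
position 2 holds .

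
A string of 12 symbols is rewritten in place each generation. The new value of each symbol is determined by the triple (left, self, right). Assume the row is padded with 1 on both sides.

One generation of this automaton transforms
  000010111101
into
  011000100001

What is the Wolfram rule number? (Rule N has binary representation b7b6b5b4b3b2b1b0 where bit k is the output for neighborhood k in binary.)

position 7: 111 → 0  (bit 7 = 0)
position 9: 110 → 0  (bit 6 = 0)
position 5: 101 → 0  (bit 5 = 0)
position 0: 100 → 0  (bit 4 = 0)
position 6: 011 → 1  (bit 3 = 1)
position 4: 010 → 0  (bit 2 = 0)
position 3: 001 → 0  (bit 1 = 0)
position 1: 000 → 1  (bit 0 = 1)
bits b7..b0 = 00001001 = 9

9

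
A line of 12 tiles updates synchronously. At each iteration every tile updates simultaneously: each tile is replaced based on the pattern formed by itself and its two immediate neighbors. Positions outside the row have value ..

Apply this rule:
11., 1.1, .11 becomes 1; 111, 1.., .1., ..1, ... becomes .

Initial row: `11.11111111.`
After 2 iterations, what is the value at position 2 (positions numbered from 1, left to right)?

iteration 1: 1111......1.
iteration 2: 1..1........
position 2 holds .

.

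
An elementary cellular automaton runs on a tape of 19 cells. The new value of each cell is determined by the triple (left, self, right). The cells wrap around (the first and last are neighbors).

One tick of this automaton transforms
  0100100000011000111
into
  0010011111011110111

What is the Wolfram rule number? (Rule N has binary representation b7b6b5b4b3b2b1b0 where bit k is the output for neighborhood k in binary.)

position 17: 111 → 1  (bit 7 = 1)
position 12: 110 → 1  (bit 6 = 1)
position 0: 101 → 0  (bit 5 = 0)
position 2: 100 → 1  (bit 4 = 1)
position 11: 011 → 1  (bit 3 = 1)
position 1: 010 → 0  (bit 2 = 0)
position 3: 001 → 0  (bit 1 = 0)
position 6: 000 → 1  (bit 0 = 1)
bits b7..b0 = 11011001 = 217

217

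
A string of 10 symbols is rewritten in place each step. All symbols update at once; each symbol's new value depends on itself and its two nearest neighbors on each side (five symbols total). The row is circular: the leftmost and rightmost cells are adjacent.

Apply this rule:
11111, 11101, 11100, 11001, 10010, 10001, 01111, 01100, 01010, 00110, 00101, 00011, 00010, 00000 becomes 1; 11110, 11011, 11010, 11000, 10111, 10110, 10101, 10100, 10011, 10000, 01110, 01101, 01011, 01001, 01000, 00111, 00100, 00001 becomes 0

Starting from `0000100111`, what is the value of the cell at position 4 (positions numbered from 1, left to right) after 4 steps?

step 1: 0001000001
step 2: 0110001010
step 3: 0110111100
step 4: 1100010101
position 4 holds 0

0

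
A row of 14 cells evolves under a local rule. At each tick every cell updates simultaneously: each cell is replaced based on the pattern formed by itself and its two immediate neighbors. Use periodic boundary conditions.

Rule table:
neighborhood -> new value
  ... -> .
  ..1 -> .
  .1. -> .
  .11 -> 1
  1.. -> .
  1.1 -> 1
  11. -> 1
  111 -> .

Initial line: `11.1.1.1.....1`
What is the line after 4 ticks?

.11.1.1......1
1111.1........
1..11.........
...11.........

...11.........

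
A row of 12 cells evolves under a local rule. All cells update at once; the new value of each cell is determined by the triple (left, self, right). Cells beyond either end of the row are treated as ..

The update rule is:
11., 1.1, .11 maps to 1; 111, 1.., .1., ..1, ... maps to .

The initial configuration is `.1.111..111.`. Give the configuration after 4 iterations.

...1........

..11.1..1.1.
..111....1..
..1.1.......
...1........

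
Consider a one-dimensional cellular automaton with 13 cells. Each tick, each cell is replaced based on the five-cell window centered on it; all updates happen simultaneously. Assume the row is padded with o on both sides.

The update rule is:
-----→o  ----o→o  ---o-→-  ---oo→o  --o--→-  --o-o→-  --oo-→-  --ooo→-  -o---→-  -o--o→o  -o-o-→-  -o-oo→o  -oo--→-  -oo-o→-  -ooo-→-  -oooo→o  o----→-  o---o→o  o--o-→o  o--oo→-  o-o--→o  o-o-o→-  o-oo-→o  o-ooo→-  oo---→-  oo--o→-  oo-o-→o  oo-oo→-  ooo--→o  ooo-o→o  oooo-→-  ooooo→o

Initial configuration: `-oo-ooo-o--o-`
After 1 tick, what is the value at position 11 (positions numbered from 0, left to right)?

-

-o----ooooo-o
position 11 holds -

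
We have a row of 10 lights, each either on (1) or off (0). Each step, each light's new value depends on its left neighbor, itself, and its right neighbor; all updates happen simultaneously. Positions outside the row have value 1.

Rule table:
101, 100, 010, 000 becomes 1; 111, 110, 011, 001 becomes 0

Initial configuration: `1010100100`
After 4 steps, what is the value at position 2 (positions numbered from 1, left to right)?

0

0111110110
1000001001
0111101100
1000010010
position 2 holds 0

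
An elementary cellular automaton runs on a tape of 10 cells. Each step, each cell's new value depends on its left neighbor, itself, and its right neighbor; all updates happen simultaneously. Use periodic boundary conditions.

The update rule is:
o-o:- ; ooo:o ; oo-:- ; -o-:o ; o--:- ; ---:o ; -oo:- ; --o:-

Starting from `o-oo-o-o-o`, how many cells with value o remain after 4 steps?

-----o-o--
oooo-o-o-o
ooo--o-o--
-o---o-o--
count of o: 3

3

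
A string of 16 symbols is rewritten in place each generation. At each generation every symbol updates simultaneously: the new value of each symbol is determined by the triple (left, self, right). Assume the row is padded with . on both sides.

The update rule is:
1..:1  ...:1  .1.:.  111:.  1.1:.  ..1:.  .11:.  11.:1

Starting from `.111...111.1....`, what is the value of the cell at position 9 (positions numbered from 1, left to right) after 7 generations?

1

...111...1..1111
11...111..1....1
.111...11..111..
...111..11...111
11...11..111...1
.111..11...111..
...11..111...111
position 9 holds 1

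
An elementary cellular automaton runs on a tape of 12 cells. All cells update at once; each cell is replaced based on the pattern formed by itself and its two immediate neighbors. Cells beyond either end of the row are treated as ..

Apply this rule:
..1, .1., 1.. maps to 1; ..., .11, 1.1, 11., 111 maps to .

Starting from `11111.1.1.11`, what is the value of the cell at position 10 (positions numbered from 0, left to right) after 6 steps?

.

......1.1...
.....11.11..
....1.....1.
...111...111
..1...1.1...
.111.11.11..
position 10 holds .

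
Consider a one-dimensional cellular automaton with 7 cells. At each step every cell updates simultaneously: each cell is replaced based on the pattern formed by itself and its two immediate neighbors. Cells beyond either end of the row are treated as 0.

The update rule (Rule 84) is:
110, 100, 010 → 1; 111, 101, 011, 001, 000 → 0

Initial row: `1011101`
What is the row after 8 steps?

0010101

step 1: 1000101
step 2: 1100101
step 3: 0110101
step 4: 0010101
step 5: 0010101  (fixed point — unchanged through step 8)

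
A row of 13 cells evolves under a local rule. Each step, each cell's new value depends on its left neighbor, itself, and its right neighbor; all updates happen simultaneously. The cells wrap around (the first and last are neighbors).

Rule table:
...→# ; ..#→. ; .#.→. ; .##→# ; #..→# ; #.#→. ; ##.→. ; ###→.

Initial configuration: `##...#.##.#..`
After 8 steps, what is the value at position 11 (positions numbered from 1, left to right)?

#

#.##...#...#.
..#.##..##...
#...#.#.#.###
.##.......#..
.#.######..##
...#.....#.#.
##..####....#
..#.#...###.#
position 11 holds #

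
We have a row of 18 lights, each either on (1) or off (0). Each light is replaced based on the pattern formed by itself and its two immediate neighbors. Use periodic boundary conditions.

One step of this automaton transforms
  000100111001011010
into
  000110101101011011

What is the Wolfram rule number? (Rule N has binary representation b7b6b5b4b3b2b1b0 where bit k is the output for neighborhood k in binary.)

92

position 7: 111 → 0  (bit 7 = 0)
position 8: 110 → 1  (bit 6 = 1)
position 12: 101 → 0  (bit 5 = 0)
position 4: 100 → 1  (bit 4 = 1)
position 6: 011 → 1  (bit 3 = 1)
position 3: 010 → 1  (bit 2 = 1)
position 2: 001 → 0  (bit 1 = 0)
position 0: 000 → 0  (bit 0 = 0)
bits b7..b0 = 01011100 = 92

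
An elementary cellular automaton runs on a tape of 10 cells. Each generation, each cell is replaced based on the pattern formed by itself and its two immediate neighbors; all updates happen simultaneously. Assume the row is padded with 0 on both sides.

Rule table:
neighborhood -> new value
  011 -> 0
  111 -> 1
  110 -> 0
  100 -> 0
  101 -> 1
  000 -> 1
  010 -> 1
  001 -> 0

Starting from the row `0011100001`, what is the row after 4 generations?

1001100011

1001001101
1001000011
1001011000
1001100011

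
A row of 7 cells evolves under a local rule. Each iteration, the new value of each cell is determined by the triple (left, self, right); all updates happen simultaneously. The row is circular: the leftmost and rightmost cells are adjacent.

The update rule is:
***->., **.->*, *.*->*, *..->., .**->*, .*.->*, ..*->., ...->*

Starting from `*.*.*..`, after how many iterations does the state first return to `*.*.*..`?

3

*****..
*...*..
*.*.*..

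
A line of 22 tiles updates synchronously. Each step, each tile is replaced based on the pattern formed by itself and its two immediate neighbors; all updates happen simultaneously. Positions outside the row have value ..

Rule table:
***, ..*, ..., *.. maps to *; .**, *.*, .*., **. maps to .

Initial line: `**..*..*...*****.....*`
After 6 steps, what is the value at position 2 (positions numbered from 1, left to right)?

*

step 1: ..**.**.***.***.*****.
step 2: **.......*...*...***.*
step 3: ..*******.***.***.*...
step 4: **.*****...*...*...***
step 5: ....***.***.***.***.*.
step 6: ****.*...*...*...*...*
position 2 holds *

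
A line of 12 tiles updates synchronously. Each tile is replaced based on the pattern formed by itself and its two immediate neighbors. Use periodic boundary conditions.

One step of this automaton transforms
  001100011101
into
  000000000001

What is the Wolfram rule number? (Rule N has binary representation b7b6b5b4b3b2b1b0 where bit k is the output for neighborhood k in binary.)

4

position 8: 111 → 0  (bit 7 = 0)
position 3: 110 → 0  (bit 6 = 0)
position 10: 101 → 0  (bit 5 = 0)
position 0: 100 → 0  (bit 4 = 0)
position 2: 011 → 0  (bit 3 = 0)
position 11: 010 → 1  (bit 2 = 1)
position 1: 001 → 0  (bit 1 = 0)
position 5: 000 → 0  (bit 0 = 0)
bits b7..b0 = 00000100 = 4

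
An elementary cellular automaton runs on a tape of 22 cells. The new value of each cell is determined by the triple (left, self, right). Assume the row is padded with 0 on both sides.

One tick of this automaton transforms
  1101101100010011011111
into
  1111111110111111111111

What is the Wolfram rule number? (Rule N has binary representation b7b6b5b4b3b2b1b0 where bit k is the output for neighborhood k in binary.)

position 18: 111 → 1  (bit 7 = 1)
position 1: 110 → 1  (bit 6 = 1)
position 2: 101 → 1  (bit 5 = 1)
position 8: 100 → 1  (bit 4 = 1)
position 0: 011 → 1  (bit 3 = 1)
position 11: 010 → 1  (bit 2 = 1)
position 10: 001 → 1  (bit 1 = 1)
position 9: 000 → 0  (bit 0 = 0)
bits b7..b0 = 11111110 = 254

254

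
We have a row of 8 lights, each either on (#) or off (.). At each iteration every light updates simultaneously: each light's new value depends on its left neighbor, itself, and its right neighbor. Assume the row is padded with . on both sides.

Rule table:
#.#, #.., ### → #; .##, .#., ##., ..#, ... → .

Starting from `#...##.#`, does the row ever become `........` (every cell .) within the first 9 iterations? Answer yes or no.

.#....#.
..#....#
...#....
....#...
.....#..
......#.
.......#
........
all cells are . at iteration 8

yes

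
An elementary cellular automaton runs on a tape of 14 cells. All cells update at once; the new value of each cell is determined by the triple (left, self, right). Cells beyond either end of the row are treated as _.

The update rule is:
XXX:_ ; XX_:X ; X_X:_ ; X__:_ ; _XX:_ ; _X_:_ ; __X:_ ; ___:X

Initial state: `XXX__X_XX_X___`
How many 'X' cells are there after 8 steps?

4

step 1: __X_____X___XX
step 2: X___XXX___X__X
step 3: __X___X_X_____
step 4: X___X_____XXXX
step 5: __X___XXX____X
step 6: X___X___X_XX__
step 7: __X___X____X_X
step 8: X___X___XX____
count of X: 4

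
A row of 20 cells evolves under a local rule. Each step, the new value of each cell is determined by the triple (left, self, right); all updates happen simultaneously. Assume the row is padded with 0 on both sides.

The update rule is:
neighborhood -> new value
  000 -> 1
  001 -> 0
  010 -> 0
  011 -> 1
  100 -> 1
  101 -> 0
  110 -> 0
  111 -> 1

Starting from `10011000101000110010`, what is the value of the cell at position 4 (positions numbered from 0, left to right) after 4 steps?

1

step 1: 01010110000110101001
step 2: 00000101110100000100
step 3: 11110001100011110011
step 4: 11101101011011101010
position 4 holds 1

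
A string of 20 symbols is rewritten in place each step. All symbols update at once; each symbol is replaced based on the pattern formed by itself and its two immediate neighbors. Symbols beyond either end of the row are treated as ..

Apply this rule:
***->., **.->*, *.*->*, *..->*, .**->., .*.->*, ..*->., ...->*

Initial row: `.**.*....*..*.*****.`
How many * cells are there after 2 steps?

10

..******.**.**....**
*......**.**.****..*
count of *: 10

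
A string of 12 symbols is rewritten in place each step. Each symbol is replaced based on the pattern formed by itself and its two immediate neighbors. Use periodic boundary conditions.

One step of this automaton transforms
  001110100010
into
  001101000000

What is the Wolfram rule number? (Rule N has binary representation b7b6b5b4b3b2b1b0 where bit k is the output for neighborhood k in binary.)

position 3: 111 → 1  (bit 7 = 1)
position 4: 110 → 0  (bit 6 = 0)
position 5: 101 → 1  (bit 5 = 1)
position 7: 100 → 0  (bit 4 = 0)
position 2: 011 → 1  (bit 3 = 1)
position 6: 010 → 0  (bit 2 = 0)
position 1: 001 → 0  (bit 1 = 0)
position 0: 000 → 0  (bit 0 = 0)
bits b7..b0 = 10101000 = 168

168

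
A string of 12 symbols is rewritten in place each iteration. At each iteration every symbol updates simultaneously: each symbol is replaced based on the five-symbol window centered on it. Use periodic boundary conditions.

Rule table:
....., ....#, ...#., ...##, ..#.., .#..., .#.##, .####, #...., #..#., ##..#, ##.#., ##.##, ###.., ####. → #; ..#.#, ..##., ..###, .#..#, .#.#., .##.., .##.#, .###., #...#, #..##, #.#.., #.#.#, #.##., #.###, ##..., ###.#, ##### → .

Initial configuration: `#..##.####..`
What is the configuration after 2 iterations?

#.###.#.#..#

#....#.#####
#.###.#.#..#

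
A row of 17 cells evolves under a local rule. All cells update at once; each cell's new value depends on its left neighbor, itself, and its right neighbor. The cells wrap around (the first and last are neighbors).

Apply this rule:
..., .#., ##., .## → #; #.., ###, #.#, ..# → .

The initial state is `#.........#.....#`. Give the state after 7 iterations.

iteration 1: #.#######.#.###.#
iteration 2: #.#.....#.#.#.#.#
iteration 3: #.#.###.#.#.#.#.#
iteration 4: #.#.#.#.#.#.#.#.#
iteration 5: #.#.#.#.#.#.#.#.#  (fixed point — unchanged through iteration 7)

#.#.#.#.#.#.#.#.#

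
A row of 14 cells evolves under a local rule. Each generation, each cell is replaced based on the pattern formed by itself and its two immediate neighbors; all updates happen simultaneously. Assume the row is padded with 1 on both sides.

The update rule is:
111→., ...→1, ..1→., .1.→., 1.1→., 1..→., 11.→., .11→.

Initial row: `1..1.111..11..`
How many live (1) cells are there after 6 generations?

..............
.111111111111.
..............  (repeats generation 1; period 2)
generation 6: .111111111111.
count of 1: 12

12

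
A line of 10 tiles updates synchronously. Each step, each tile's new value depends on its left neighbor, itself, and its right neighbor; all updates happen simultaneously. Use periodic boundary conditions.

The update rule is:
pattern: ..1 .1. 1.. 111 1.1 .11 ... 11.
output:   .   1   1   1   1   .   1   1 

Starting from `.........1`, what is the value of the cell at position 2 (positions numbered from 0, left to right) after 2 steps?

1

step 1: 11111111.1
step 2: 111111111.
position 2 holds 1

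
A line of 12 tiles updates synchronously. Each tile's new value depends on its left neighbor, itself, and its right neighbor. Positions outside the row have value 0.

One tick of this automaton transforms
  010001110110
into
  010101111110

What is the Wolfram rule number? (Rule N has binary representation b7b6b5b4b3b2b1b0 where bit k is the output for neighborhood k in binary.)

position 6: 111 → 1  (bit 7 = 1)
position 7: 110 → 1  (bit 6 = 1)
position 8: 101 → 1  (bit 5 = 1)
position 2: 100 → 0  (bit 4 = 0)
position 5: 011 → 1  (bit 3 = 1)
position 1: 010 → 1  (bit 2 = 1)
position 0: 001 → 0  (bit 1 = 0)
position 3: 000 → 1  (bit 0 = 1)
bits b7..b0 = 11101101 = 237

237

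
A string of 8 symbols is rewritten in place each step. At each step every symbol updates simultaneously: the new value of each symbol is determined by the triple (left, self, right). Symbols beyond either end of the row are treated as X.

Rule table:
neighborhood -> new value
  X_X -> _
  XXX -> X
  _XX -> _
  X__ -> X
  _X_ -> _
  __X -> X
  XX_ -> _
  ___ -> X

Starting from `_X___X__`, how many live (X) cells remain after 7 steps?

2

step 1: __XXX_XX
step 2: XX_X___X
step 3: X___XXX_
step 4: _XXX_X__
step 5: __X___XX
step 6: XX_XXX_X
step 7: X___X___
count of X: 2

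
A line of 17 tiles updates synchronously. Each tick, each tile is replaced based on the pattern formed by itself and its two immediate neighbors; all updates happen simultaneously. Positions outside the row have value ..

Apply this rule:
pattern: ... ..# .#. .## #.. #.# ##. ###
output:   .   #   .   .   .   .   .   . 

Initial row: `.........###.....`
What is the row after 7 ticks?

..#..............

........#........
.......#.........
......#..........
.....#...........
....#............
...#.............
..#..............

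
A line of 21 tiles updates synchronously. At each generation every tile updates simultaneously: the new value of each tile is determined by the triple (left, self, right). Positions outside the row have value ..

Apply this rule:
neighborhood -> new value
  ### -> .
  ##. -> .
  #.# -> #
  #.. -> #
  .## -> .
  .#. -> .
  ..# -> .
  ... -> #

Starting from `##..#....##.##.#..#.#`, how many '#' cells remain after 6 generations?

..#..###...#..#.#..#.
#..#....##..#..#.#..#
.#..###...#..#..#.#..
..#....##..#..#..#.##
#..###...#..#..#..#..
.#....##..#..#..#..##
count of #: 8

8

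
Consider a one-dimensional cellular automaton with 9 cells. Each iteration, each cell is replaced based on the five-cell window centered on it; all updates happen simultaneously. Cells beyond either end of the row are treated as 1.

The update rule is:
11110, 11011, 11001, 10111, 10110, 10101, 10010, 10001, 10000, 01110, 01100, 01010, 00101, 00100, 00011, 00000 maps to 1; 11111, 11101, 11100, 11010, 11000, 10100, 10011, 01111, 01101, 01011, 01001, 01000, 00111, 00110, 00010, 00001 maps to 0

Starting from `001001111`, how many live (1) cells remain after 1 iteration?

iteration 1: 111000000
count of 1: 3

3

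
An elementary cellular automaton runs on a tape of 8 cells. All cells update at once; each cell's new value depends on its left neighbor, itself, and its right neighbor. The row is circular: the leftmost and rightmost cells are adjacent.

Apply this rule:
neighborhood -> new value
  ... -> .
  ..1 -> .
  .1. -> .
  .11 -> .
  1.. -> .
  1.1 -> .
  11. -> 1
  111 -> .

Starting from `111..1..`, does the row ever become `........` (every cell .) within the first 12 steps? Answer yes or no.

yes

..1.....
........
all cells are . at step 2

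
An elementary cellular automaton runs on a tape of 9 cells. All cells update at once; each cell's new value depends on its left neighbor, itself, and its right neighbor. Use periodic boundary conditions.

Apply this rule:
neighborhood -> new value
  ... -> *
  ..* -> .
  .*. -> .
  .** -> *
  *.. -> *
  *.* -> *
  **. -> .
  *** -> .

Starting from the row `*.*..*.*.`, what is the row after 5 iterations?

iteration 1: .*.*..*.*
iteration 2: *.*.*..*.
iteration 3: .*.*.*..*
iteration 4: *.*.*.*..
iteration 5: .*.*.*.*.

.*.*.*.*.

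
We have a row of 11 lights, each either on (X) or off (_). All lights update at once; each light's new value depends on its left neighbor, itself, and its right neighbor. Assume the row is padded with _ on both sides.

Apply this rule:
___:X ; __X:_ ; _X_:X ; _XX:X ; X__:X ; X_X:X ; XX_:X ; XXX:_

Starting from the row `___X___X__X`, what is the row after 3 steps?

X__XXX____X

XX_XXX_XX_X
XXXX_XXXXXX
X__XXX____X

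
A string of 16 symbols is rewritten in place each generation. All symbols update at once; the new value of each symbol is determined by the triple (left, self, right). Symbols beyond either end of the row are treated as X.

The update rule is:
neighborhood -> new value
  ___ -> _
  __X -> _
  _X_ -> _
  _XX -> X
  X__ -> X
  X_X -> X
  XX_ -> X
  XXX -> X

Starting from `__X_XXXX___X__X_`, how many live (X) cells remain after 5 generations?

15

X__XXXXXX___X__X
XX_XXXXXXX___X_X
XXXXXXXXXXX___XX
XXXXXXXXXXXX__XX
XXXXXXXXXXXXX_XX
count of X: 15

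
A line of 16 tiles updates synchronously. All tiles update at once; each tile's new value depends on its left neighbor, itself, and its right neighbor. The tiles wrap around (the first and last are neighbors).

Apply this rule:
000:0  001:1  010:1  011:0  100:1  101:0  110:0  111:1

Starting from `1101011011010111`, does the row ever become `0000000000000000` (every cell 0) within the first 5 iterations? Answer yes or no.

1001000000010011
0111100000111101
0011010001011001
1100011011000111
1010100000101011
iteration 5 is 1010100000101011, still not uniform 0

no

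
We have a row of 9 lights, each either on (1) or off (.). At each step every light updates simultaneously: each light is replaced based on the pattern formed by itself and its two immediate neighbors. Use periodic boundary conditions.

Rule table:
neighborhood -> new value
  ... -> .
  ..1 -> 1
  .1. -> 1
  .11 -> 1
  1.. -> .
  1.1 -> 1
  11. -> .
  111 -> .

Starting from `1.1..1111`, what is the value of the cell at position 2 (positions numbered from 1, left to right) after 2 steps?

step 1: .11.11...
step 2: 11.11....
position 2 holds 1

1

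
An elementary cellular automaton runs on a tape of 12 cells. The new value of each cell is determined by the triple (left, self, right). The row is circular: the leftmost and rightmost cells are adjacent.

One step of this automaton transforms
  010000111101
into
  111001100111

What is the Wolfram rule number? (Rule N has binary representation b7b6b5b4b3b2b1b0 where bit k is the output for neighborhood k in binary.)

126

position 7: 111 → 0  (bit 7 = 0)
position 9: 110 → 1  (bit 6 = 1)
position 0: 101 → 1  (bit 5 = 1)
position 2: 100 → 1  (bit 4 = 1)
position 6: 011 → 1  (bit 3 = 1)
position 1: 010 → 1  (bit 2 = 1)
position 5: 001 → 1  (bit 1 = 1)
position 3: 000 → 0  (bit 0 = 0)
bits b7..b0 = 01111110 = 126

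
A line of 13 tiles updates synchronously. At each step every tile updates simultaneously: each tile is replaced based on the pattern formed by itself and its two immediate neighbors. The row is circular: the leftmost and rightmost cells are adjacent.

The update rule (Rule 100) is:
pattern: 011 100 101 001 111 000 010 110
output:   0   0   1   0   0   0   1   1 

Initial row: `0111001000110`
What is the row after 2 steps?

0001001000010
0001001000010

0001001000010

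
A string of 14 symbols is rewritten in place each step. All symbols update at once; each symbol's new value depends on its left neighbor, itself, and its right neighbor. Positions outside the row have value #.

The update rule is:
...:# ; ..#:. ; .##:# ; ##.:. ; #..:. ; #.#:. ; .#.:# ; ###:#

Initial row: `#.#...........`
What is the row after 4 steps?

..#.#########.
..#.########..
..#.#######...
..#.######..#.

..#.######..#.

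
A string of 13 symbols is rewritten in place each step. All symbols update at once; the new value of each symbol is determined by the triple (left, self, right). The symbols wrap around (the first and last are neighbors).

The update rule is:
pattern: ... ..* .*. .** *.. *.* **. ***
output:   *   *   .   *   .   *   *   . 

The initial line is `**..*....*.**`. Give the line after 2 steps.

*.*..**.****.

.*.*..***.**.
*.*..**.****.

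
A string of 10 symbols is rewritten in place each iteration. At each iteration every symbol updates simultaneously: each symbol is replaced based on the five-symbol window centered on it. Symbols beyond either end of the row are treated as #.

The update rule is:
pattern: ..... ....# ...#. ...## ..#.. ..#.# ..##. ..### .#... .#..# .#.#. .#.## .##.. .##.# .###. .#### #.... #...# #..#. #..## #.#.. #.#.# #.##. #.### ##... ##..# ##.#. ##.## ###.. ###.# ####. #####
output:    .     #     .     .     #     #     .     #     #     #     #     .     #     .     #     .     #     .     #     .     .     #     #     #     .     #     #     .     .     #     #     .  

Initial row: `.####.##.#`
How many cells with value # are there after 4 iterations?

3

.#.##.#..#
##.#.#.#.#
########.#
......##.#
count of #: 3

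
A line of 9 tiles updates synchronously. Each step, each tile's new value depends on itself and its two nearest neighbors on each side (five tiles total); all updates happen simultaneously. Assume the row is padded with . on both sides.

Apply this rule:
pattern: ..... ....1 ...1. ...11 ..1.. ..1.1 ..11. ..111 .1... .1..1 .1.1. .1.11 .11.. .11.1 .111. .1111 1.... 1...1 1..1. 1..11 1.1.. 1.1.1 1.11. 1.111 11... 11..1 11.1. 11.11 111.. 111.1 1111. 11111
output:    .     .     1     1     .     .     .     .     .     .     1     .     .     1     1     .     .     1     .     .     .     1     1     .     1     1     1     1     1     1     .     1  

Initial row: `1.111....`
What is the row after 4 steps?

...111...
..1.111..
.1...111.
1..11.111

1..11.111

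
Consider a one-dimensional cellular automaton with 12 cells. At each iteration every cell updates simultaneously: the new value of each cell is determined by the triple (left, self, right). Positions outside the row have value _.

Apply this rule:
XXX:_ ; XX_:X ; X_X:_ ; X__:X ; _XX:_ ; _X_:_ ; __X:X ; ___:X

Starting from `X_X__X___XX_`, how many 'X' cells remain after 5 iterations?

___XX_XXX_XX
XXX_X___X__X
__X__XXX_XX_
XX_XX__X__XX
_X__XXX_XX_X
count of X: 7

7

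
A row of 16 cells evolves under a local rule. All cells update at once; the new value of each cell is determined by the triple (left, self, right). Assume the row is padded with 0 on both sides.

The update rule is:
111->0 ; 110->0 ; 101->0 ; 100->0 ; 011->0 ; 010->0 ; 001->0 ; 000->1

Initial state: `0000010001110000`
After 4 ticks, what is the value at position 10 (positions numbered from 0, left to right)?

1

tick 1: 1111000100000111
tick 2: 0000010001110000  (repeats tick 0; period 2)
tick 4: 0000010001110000
position 10 holds 1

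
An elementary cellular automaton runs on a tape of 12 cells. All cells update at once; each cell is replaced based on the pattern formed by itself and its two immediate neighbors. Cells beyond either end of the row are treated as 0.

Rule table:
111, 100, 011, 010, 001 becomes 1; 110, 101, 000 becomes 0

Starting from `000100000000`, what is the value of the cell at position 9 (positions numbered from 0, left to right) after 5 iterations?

iteration 1: 001110000000
iteration 2: 011101000000
iteration 3: 111001100000
iteration 4: 110111010000
iteration 5: 100110011000
position 9 holds 0

0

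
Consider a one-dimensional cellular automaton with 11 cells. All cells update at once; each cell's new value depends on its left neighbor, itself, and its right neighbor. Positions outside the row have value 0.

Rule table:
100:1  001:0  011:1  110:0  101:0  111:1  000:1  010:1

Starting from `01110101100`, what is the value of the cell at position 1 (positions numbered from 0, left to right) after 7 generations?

01100101011
01010101010
01010101011
01010101010  (repeats generation 2; period 2)
generation 7: 01010101011
position 1 holds 1

1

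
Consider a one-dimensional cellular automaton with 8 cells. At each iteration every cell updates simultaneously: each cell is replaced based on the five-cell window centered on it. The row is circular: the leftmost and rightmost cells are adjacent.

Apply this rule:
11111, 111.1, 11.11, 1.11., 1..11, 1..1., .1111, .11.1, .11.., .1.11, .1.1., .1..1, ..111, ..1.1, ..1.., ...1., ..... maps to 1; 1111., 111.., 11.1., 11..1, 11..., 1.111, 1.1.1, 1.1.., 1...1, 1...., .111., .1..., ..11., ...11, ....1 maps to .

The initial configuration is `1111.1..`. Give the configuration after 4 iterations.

11.1..11
.1..1111
..1111.1
1111.1..

1111.1..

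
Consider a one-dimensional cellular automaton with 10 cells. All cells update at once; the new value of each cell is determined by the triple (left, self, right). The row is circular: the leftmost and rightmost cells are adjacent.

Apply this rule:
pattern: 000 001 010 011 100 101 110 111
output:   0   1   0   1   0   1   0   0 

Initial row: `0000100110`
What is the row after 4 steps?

1001100000

0001001100
0010011000
0100110000
1001100000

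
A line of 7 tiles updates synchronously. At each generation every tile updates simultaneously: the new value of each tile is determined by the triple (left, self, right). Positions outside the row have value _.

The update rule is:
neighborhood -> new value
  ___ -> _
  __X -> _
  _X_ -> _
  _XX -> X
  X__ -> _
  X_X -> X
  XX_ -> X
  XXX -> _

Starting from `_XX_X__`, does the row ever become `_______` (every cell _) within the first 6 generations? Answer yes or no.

yes

_XXX___
_X_X___
__X____
_______
all cells are _ at generation 4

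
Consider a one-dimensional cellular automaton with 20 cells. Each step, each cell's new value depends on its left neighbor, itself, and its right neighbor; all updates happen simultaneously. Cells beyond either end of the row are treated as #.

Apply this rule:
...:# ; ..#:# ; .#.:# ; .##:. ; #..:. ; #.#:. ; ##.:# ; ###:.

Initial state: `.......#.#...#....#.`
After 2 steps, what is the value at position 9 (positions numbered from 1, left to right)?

.#######.#.###.####.
.......#.#...#....#.
position 9 holds .

.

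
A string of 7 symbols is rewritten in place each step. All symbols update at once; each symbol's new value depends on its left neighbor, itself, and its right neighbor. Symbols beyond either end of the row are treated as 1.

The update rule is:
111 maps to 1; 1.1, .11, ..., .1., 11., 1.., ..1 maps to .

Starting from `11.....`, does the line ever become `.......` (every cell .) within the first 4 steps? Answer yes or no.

1......
.......
all cells are . at step 2

yes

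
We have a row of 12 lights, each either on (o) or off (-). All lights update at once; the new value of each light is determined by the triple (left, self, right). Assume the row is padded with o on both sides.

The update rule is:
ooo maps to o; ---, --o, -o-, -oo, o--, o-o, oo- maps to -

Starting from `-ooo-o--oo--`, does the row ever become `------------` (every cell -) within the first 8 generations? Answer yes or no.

yes

--o---------
------------
all cells are - at generation 2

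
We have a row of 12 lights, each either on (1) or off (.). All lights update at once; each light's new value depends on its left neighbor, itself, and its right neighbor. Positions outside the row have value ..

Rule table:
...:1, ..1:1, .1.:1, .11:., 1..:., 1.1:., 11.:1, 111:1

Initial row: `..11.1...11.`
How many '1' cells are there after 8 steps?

11.1.1.11.1.
.1.1.1..1.1.
11.1.1.11.1.  (repeats step 1; period 2)
step 8: .1.1.1..1.1.
count of 1: 5

5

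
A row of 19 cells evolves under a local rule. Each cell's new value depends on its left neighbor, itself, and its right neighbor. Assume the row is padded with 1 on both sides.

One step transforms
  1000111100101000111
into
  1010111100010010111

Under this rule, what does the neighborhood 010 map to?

At position 10 the neighborhood is 010; the next row has 0 there.

0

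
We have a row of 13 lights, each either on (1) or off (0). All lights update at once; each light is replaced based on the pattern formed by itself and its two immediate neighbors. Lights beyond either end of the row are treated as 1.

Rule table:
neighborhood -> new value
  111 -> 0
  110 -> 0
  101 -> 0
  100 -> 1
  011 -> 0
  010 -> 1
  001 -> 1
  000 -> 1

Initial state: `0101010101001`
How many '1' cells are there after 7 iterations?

11

0101010101110
0101010100000
0101010111111
0101010000000
0101011111111
0101000000000
0101111111111
count of 1: 11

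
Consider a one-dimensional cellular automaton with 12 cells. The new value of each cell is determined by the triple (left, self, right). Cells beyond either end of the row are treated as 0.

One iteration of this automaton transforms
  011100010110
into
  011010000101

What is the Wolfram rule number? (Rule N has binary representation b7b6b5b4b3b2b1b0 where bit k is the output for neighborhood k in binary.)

position 2: 111 → 1  (bit 7 = 1)
position 3: 110 → 0  (bit 6 = 0)
position 8: 101 → 0  (bit 5 = 0)
position 4: 100 → 1  (bit 4 = 1)
position 1: 011 → 1  (bit 3 = 1)
position 7: 010 → 0  (bit 2 = 0)
position 0: 001 → 0  (bit 1 = 0)
position 5: 000 → 0  (bit 0 = 0)
bits b7..b0 = 10011000 = 152

152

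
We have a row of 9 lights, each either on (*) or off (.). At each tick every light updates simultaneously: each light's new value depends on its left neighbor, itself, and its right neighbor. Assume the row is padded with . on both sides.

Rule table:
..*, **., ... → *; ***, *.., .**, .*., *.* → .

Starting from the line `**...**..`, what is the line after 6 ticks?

tick 1: .*.**.*.*
tick 2: *...*....
tick 3: ..**..***
tick 4: **.*.*..*
tick 5: .*.....*.
tick 6: *..****..

*..****..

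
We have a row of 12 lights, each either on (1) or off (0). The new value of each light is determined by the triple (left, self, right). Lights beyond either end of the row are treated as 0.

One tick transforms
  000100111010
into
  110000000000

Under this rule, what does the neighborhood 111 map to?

At position 7 the neighborhood is 111; the next row has 0 there.

0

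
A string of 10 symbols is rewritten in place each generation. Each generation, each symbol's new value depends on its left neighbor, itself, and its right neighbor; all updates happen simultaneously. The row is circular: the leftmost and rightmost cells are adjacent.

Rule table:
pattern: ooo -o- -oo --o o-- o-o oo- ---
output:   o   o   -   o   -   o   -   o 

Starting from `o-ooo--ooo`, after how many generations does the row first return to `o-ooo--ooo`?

20

generation 1: -o-o--o-oo
generation 2: oooo-ooo--
generation 3: -oo-o-o--o
generation 4: o--oooo-oo
generation 5: --o-oo-o-o
generation 6: -ooo--oooo
generation 7: o-o--o-oo-
generation 8: ooo-ooo--o
generation 9: oo-o-o--o-
generation 10: --oooo-ooo
generation 11: -o-oo-o-o-
generation 12: ooo--oooo-
generation 13: -o--o-oo-o
generation 14: oo-ooo--oo
generation 15: o-o-o--o-o
generation 16: -oooo-ooo-
generation 17: o-oo-o-o--
generation 18: oo--oooo-o
generation 19: o--o-oo-o-
generation 20: o-ooo--ooo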